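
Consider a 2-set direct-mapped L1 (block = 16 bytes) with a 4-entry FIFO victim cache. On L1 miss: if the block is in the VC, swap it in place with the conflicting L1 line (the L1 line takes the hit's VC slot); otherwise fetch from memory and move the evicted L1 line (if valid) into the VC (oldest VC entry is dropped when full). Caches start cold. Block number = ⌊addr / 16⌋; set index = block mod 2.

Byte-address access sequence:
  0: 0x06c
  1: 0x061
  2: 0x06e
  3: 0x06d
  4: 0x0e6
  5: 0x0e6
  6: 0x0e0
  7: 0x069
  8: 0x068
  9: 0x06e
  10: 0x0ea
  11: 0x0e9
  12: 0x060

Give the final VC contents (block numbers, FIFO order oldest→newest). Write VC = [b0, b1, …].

  [0] addr=0x6c blk=6 s=0: MISS | VC []
  [1] addr=0x61 blk=6 s=0: L1-HIT | VC []
  [2] addr=0x6e blk=6 s=0: L1-HIT | VC []
  [3] addr=0x6d blk=6 s=0: L1-HIT | VC []
  [4] addr=0xe6 blk=14 s=0: MISS | VC [6]
  [5] addr=0xe6 blk=14 s=0: L1-HIT | VC [6]
  [6] addr=0xe0 blk=14 s=0: L1-HIT | VC [6]
  [7] addr=0x69 blk=6 s=0: VC-HIT | VC [14]
  [8] addr=0x68 blk=6 s=0: L1-HIT | VC [14]
  [9] addr=0x6e blk=6 s=0: L1-HIT | VC [14]
  [10] addr=0xea blk=14 s=0: VC-HIT | VC [6]
  [11] addr=0xe9 blk=14 s=0: L1-HIT | VC [6]
  [12] addr=0x60 blk=6 s=0: VC-HIT | VC [14]

VC = [14]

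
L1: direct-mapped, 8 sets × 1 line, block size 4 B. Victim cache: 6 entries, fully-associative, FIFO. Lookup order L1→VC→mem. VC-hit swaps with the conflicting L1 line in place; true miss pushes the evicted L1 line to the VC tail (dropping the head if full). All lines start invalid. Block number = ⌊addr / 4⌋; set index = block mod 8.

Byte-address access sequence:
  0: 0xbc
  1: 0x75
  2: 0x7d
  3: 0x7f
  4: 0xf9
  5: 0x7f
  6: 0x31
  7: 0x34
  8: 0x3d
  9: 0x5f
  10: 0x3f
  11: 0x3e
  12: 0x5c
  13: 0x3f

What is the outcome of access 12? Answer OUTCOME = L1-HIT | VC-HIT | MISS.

#0 0xbc→b47/s7 MISS; vc=[]
#1 0x75→b29/s5 MISS; vc=[]
#2 0x7d→b31/s7 MISS; vc=[47]
#3 0x7f→b31/s7 L1-HIT; vc=[47]
#4 0xf9→b62/s6 MISS; vc=[47]
#5 0x7f→b31/s7 L1-HIT; vc=[47]
#6 0x31→b12/s4 MISS; vc=[47]
#7 0x34→b13/s5 MISS; vc=[47,29]
#8 0x3d→b15/s7 MISS; vc=[47,29,31]
#9 0x5f→b23/s7 MISS; vc=[47,29,31,15]
#10 0x3f→b15/s7 VC-HIT; vc=[47,29,31,23]
#11 0x3e→b15/s7 L1-HIT; vc=[47,29,31,23]
#12 0x5c→b23/s7 VC-HIT; vc=[47,29,31,15]
#13 0x3f→b15/s7 VC-HIT; vc=[47,29,31,23]

OUTCOME = VC-HIT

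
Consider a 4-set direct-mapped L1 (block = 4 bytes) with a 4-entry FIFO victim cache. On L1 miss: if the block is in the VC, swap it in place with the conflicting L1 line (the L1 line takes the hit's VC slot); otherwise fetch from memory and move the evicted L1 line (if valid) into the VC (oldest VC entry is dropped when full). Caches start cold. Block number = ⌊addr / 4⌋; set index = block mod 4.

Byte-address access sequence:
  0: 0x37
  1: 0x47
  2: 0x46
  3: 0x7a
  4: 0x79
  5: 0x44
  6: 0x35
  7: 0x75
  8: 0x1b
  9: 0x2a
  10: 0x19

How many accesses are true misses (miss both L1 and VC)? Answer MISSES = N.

0: 0x37 (blk 13, set 1) → MISS  vc=[]
1: 0x47 (blk 17, set 1) → MISS  vc=[13]
2: 0x46 (blk 17, set 1) → L1-HIT  vc=[13]
3: 0x7a (blk 30, set 2) → MISS  vc=[13]
4: 0x79 (blk 30, set 2) → L1-HIT  vc=[13]
5: 0x44 (blk 17, set 1) → L1-HIT  vc=[13]
6: 0x35 (blk 13, set 1) → VC-HIT  vc=[17]
7: 0x75 (blk 29, set 1) → MISS  vc=[17, 13]
8: 0x1b (blk 6, set 2) → MISS  vc=[17, 13, 30]
9: 0x2a (blk 10, set 2) → MISS  vc=[17, 13, 30, 6]
10: 0x19 (blk 6, set 2) → VC-HIT  vc=[17, 13, 30, 10]

MISSES = 6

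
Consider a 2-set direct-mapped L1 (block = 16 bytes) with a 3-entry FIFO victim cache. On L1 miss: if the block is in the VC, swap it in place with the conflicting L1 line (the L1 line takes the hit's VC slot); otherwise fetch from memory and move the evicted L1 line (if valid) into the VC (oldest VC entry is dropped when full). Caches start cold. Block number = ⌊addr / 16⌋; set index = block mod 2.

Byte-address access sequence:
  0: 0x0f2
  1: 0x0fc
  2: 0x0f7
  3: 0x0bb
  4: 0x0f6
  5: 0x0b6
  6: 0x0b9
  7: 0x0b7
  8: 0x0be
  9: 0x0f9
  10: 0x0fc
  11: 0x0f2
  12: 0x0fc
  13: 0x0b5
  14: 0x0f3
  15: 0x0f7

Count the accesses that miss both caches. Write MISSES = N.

  [0] addr=0xf2 blk=15 s=1: MISS | VC []
  [1] addr=0xfc blk=15 s=1: L1-HIT | VC []
  [2] addr=0xf7 blk=15 s=1: L1-HIT | VC []
  [3] addr=0xbb blk=11 s=1: MISS | VC [15]
  [4] addr=0xf6 blk=15 s=1: VC-HIT | VC [11]
  [5] addr=0xb6 blk=11 s=1: VC-HIT | VC [15]
  [6] addr=0xb9 blk=11 s=1: L1-HIT | VC [15]
  [7] addr=0xb7 blk=11 s=1: L1-HIT | VC [15]
  [8] addr=0xbe blk=11 s=1: L1-HIT | VC [15]
  [9] addr=0xf9 blk=15 s=1: VC-HIT | VC [11]
  [10] addr=0xfc blk=15 s=1: L1-HIT | VC [11]
  [11] addr=0xf2 blk=15 s=1: L1-HIT | VC [11]
  [12] addr=0xfc blk=15 s=1: L1-HIT | VC [11]
  [13] addr=0xb5 blk=11 s=1: VC-HIT | VC [15]
  [14] addr=0xf3 blk=15 s=1: VC-HIT | VC [11]
  [15] addr=0xf7 blk=15 s=1: L1-HIT | VC [11]

MISSES = 2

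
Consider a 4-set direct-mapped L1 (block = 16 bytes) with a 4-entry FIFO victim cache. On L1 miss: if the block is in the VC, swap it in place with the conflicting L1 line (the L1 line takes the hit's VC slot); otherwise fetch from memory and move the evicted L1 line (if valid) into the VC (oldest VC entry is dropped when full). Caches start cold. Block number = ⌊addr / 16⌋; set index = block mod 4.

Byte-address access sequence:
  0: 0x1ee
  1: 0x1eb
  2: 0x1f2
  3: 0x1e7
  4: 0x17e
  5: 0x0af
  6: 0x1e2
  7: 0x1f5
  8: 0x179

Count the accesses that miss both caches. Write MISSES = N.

MISSES = 4

0: 0x1ee (blk 30, set 2) → MISS  vc=[]
1: 0x1eb (blk 30, set 2) → L1-HIT  vc=[]
2: 0x1f2 (blk 31, set 3) → MISS  vc=[]
3: 0x1e7 (blk 30, set 2) → L1-HIT  vc=[]
4: 0x17e (blk 23, set 3) → MISS  vc=[31]
5: 0xaf (blk 10, set 2) → MISS  vc=[31, 30]
6: 0x1e2 (blk 30, set 2) → VC-HIT  vc=[31, 10]
7: 0x1f5 (blk 31, set 3) → VC-HIT  vc=[23, 10]
8: 0x179 (blk 23, set 3) → VC-HIT  vc=[31, 10]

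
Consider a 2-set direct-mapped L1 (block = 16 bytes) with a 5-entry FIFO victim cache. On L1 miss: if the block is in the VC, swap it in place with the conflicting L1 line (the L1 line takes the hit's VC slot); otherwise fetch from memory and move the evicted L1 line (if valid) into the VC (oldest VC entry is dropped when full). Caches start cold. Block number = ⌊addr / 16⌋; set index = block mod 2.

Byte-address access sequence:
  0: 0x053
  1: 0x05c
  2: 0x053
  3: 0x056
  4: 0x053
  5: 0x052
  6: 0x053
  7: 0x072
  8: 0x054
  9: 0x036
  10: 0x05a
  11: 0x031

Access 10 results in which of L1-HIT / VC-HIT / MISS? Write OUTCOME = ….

#0 0x53→b5/s1 MISS; vc=[]
#1 0x5c→b5/s1 L1-HIT; vc=[]
#2 0x53→b5/s1 L1-HIT; vc=[]
#3 0x56→b5/s1 L1-HIT; vc=[]
#4 0x53→b5/s1 L1-HIT; vc=[]
#5 0x52→b5/s1 L1-HIT; vc=[]
#6 0x53→b5/s1 L1-HIT; vc=[]
#7 0x72→b7/s1 MISS; vc=[5]
#8 0x54→b5/s1 VC-HIT; vc=[7]
#9 0x36→b3/s1 MISS; vc=[7,5]
#10 0x5a→b5/s1 VC-HIT; vc=[7,3]
#11 0x31→b3/s1 VC-HIT; vc=[7,5]

OUTCOME = VC-HIT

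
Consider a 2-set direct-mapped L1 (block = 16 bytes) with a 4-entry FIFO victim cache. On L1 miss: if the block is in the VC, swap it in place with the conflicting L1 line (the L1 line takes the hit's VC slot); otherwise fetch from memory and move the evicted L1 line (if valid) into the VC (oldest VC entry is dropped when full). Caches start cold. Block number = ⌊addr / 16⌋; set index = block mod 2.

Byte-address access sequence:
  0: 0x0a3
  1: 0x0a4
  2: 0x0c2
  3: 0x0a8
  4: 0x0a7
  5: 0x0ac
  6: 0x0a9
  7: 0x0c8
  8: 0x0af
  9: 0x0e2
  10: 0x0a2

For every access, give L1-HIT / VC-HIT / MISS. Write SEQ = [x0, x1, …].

0: 0xa3 (blk 10, set 0) → MISS  vc=[]
1: 0xa4 (blk 10, set 0) → L1-HIT  vc=[]
2: 0xc2 (blk 12, set 0) → MISS  vc=[10]
3: 0xa8 (blk 10, set 0) → VC-HIT  vc=[12]
4: 0xa7 (blk 10, set 0) → L1-HIT  vc=[12]
5: 0xac (blk 10, set 0) → L1-HIT  vc=[12]
6: 0xa9 (blk 10, set 0) → L1-HIT  vc=[12]
7: 0xc8 (blk 12, set 0) → VC-HIT  vc=[10]
8: 0xaf (blk 10, set 0) → VC-HIT  vc=[12]
9: 0xe2 (blk 14, set 0) → MISS  vc=[12, 10]
10: 0xa2 (blk 10, set 0) → VC-HIT  vc=[12, 14]

SEQ = [MISS, L1-HIT, MISS, VC-HIT, L1-HIT, L1-HIT, L1-HIT, VC-HIT, VC-HIT, MISS, VC-HIT]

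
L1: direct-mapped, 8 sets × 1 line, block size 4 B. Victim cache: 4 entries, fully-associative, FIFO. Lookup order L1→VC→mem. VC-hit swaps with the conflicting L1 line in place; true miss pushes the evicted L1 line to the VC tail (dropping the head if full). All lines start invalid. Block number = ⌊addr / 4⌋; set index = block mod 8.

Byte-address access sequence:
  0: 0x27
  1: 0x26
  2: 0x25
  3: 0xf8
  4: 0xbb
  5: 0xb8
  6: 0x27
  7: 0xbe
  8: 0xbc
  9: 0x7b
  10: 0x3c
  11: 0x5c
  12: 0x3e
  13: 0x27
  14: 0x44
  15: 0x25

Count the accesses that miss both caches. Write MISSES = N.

0: 0x27 (blk 9, set 1) → MISS  vc=[]
1: 0x26 (blk 9, set 1) → L1-HIT  vc=[]
2: 0x25 (blk 9, set 1) → L1-HIT  vc=[]
3: 0xf8 (blk 62, set 6) → MISS  vc=[]
4: 0xbb (blk 46, set 6) → MISS  vc=[62]
5: 0xb8 (blk 46, set 6) → L1-HIT  vc=[62]
6: 0x27 (blk 9, set 1) → L1-HIT  vc=[62]
7: 0xbe (blk 47, set 7) → MISS  vc=[62]
8: 0xbc (blk 47, set 7) → L1-HIT  vc=[62]
9: 0x7b (blk 30, set 6) → MISS  vc=[62, 46]
10: 0x3c (blk 15, set 7) → MISS  vc=[62, 46, 47]
11: 0x5c (blk 23, set 7) → MISS  vc=[62, 46, 47, 15]
12: 0x3e (blk 15, set 7) → VC-HIT  vc=[62, 46, 47, 23]
13: 0x27 (blk 9, set 1) → L1-HIT  vc=[62, 46, 47, 23]
14: 0x44 (blk 17, set 1) → MISS  vc=[46, 47, 23, 9]
15: 0x25 (blk 9, set 1) → VC-HIT  vc=[46, 47, 23, 17]

MISSES = 8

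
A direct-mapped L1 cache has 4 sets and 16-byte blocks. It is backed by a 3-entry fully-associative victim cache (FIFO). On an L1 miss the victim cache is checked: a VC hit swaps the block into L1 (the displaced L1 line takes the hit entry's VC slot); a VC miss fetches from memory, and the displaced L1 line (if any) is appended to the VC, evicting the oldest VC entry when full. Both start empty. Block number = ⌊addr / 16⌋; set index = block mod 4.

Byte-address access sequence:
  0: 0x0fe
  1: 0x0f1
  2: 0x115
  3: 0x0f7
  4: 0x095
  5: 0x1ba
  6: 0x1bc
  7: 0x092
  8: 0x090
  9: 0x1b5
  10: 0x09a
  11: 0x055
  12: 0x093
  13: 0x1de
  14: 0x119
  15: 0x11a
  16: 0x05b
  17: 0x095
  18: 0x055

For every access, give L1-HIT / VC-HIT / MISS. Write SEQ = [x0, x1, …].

SEQ = [MISS, L1-HIT, MISS, L1-HIT, MISS, MISS, L1-HIT, L1-HIT, L1-HIT, L1-HIT, L1-HIT, MISS, VC-HIT, MISS, MISS, L1-HIT, VC-HIT, VC-HIT, VC-HIT]

0: 0xfe (blk 15, set 3) → MISS  vc=[]
1: 0xf1 (blk 15, set 3) → L1-HIT  vc=[]
2: 0x115 (blk 17, set 1) → MISS  vc=[]
3: 0xf7 (blk 15, set 3) → L1-HIT  vc=[]
4: 0x95 (blk 9, set 1) → MISS  vc=[17]
5: 0x1ba (blk 27, set 3) → MISS  vc=[17, 15]
6: 0x1bc (blk 27, set 3) → L1-HIT  vc=[17, 15]
7: 0x92 (blk 9, set 1) → L1-HIT  vc=[17, 15]
8: 0x90 (blk 9, set 1) → L1-HIT  vc=[17, 15]
9: 0x1b5 (blk 27, set 3) → L1-HIT  vc=[17, 15]
10: 0x9a (blk 9, set 1) → L1-HIT  vc=[17, 15]
11: 0x55 (blk 5, set 1) → MISS  vc=[17, 15, 9]
12: 0x93 (blk 9, set 1) → VC-HIT  vc=[17, 15, 5]
13: 0x1de (blk 29, set 1) → MISS  vc=[15, 5, 9]
14: 0x119 (blk 17, set 1) → MISS  vc=[5, 9, 29]
15: 0x11a (blk 17, set 1) → L1-HIT  vc=[5, 9, 29]
16: 0x5b (blk 5, set 1) → VC-HIT  vc=[17, 9, 29]
17: 0x95 (blk 9, set 1) → VC-HIT  vc=[17, 5, 29]
18: 0x55 (blk 5, set 1) → VC-HIT  vc=[17, 9, 29]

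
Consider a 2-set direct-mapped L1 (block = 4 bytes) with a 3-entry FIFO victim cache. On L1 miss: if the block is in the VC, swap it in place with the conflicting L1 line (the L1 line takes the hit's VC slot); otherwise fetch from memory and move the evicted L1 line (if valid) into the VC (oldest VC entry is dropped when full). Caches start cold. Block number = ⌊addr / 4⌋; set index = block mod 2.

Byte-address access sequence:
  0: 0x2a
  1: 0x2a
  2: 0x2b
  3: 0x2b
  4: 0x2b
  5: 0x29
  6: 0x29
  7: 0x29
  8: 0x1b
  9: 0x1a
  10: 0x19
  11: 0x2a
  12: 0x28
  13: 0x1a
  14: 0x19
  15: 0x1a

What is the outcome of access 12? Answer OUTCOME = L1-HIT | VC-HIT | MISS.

OUTCOME = L1-HIT

  [0] addr=0x2a blk=10 s=0: MISS | VC []
  [1] addr=0x2a blk=10 s=0: L1-HIT | VC []
  [2] addr=0x2b blk=10 s=0: L1-HIT | VC []
  [3] addr=0x2b blk=10 s=0: L1-HIT | VC []
  [4] addr=0x2b blk=10 s=0: L1-HIT | VC []
  [5] addr=0x29 blk=10 s=0: L1-HIT | VC []
  [6] addr=0x29 blk=10 s=0: L1-HIT | VC []
  [7] addr=0x29 blk=10 s=0: L1-HIT | VC []
  [8] addr=0x1b blk=6 s=0: MISS | VC [10]
  [9] addr=0x1a blk=6 s=0: L1-HIT | VC [10]
  [10] addr=0x19 blk=6 s=0: L1-HIT | VC [10]
  [11] addr=0x2a blk=10 s=0: VC-HIT | VC [6]
  [12] addr=0x28 blk=10 s=0: L1-HIT | VC [6]
  [13] addr=0x1a blk=6 s=0: VC-HIT | VC [10]
  [14] addr=0x19 blk=6 s=0: L1-HIT | VC [10]
  [15] addr=0x1a blk=6 s=0: L1-HIT | VC [10]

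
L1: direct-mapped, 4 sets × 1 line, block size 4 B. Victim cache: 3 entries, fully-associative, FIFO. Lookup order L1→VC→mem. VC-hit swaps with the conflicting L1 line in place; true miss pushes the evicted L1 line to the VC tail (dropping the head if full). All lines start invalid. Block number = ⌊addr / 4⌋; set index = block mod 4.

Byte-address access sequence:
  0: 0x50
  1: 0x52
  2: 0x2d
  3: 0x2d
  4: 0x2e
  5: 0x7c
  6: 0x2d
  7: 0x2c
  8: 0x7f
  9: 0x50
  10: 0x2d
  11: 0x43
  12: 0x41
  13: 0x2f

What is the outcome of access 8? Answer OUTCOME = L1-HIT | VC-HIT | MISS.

#0 0x50→b20/s0 MISS; vc=[]
#1 0x52→b20/s0 L1-HIT; vc=[]
#2 0x2d→b11/s3 MISS; vc=[]
#3 0x2d→b11/s3 L1-HIT; vc=[]
#4 0x2e→b11/s3 L1-HIT; vc=[]
#5 0x7c→b31/s3 MISS; vc=[11]
#6 0x2d→b11/s3 VC-HIT; vc=[31]
#7 0x2c→b11/s3 L1-HIT; vc=[31]
#8 0x7f→b31/s3 VC-HIT; vc=[11]
#9 0x50→b20/s0 L1-HIT; vc=[11]
#10 0x2d→b11/s3 VC-HIT; vc=[31]
#11 0x43→b16/s0 MISS; vc=[31,20]
#12 0x41→b16/s0 L1-HIT; vc=[31,20]
#13 0x2f→b11/s3 L1-HIT; vc=[31,20]

OUTCOME = VC-HIT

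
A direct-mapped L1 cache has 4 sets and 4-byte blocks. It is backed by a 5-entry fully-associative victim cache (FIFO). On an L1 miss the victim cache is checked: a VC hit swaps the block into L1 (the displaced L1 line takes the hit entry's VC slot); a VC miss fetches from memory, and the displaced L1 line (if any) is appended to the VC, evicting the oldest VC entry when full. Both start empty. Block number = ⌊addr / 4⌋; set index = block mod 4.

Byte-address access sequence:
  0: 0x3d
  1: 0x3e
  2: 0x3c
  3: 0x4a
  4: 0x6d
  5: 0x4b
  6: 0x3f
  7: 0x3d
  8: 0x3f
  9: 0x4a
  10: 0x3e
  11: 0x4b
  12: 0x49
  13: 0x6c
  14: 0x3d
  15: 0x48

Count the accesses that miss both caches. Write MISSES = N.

  [0] addr=0x3d blk=15 s=3: MISS | VC []
  [1] addr=0x3e blk=15 s=3: L1-HIT | VC []
  [2] addr=0x3c blk=15 s=3: L1-HIT | VC []
  [3] addr=0x4a blk=18 s=2: MISS | VC []
  [4] addr=0x6d blk=27 s=3: MISS | VC [15]
  [5] addr=0x4b blk=18 s=2: L1-HIT | VC [15]
  [6] addr=0x3f blk=15 s=3: VC-HIT | VC [27]
  [7] addr=0x3d blk=15 s=3: L1-HIT | VC [27]
  [8] addr=0x3f blk=15 s=3: L1-HIT | VC [27]
  [9] addr=0x4a blk=18 s=2: L1-HIT | VC [27]
  [10] addr=0x3e blk=15 s=3: L1-HIT | VC [27]
  [11] addr=0x4b blk=18 s=2: L1-HIT | VC [27]
  [12] addr=0x49 blk=18 s=2: L1-HIT | VC [27]
  [13] addr=0x6c blk=27 s=3: VC-HIT | VC [15]
  [14] addr=0x3d blk=15 s=3: VC-HIT | VC [27]
  [15] addr=0x48 blk=18 s=2: L1-HIT | VC [27]

MISSES = 3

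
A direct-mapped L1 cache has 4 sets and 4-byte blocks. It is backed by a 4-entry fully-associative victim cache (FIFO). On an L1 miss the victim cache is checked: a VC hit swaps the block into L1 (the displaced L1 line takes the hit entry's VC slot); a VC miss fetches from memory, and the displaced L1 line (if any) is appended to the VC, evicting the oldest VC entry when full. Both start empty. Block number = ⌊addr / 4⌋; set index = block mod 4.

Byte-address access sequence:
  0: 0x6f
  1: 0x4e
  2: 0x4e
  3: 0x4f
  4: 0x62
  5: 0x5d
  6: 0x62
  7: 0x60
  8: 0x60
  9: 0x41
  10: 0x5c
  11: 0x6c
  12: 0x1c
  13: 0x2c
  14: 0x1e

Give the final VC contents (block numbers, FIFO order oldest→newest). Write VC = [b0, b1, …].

VC = [19, 24, 27, 11]

  [0] addr=0x6f blk=27 s=3: MISS | VC []
  [1] addr=0x4e blk=19 s=3: MISS | VC [27]
  [2] addr=0x4e blk=19 s=3: L1-HIT | VC [27]
  [3] addr=0x4f blk=19 s=3: L1-HIT | VC [27]
  [4] addr=0x62 blk=24 s=0: MISS | VC [27]
  [5] addr=0x5d blk=23 s=3: MISS | VC [27, 19]
  [6] addr=0x62 blk=24 s=0: L1-HIT | VC [27, 19]
  [7] addr=0x60 blk=24 s=0: L1-HIT | VC [27, 19]
  [8] addr=0x60 blk=24 s=0: L1-HIT | VC [27, 19]
  [9] addr=0x41 blk=16 s=0: MISS | VC [27, 19, 24]
  [10] addr=0x5c blk=23 s=3: L1-HIT | VC [27, 19, 24]
  [11] addr=0x6c blk=27 s=3: VC-HIT | VC [23, 19, 24]
  [12] addr=0x1c blk=7 s=3: MISS | VC [23, 19, 24, 27]
  [13] addr=0x2c blk=11 s=3: MISS | VC [19, 24, 27, 7]
  [14] addr=0x1e blk=7 s=3: VC-HIT | VC [19, 24, 27, 11]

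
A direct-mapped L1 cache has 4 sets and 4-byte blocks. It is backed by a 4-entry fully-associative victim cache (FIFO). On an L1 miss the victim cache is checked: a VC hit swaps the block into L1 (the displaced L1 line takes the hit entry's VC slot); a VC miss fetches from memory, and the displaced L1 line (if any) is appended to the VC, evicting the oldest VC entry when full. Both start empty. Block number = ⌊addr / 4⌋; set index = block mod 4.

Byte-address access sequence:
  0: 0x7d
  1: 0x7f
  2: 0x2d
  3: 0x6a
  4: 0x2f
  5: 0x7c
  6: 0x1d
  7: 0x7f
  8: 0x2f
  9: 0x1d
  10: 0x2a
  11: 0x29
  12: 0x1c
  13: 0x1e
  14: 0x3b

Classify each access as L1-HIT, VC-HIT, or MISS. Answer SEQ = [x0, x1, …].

  [0] addr=0x7d blk=31 s=3: MISS | VC []
  [1] addr=0x7f blk=31 s=3: L1-HIT | VC []
  [2] addr=0x2d blk=11 s=3: MISS | VC [31]
  [3] addr=0x6a blk=26 s=2: MISS | VC [31]
  [4] addr=0x2f blk=11 s=3: L1-HIT | VC [31]
  [5] addr=0x7c blk=31 s=3: VC-HIT | VC [11]
  [6] addr=0x1d blk=7 s=3: MISS | VC [11, 31]
  [7] addr=0x7f blk=31 s=3: VC-HIT | VC [11, 7]
  [8] addr=0x2f blk=11 s=3: VC-HIT | VC [31, 7]
  [9] addr=0x1d blk=7 s=3: VC-HIT | VC [31, 11]
  [10] addr=0x2a blk=10 s=2: MISS | VC [31, 11, 26]
  [11] addr=0x29 blk=10 s=2: L1-HIT | VC [31, 11, 26]
  [12] addr=0x1c blk=7 s=3: L1-HIT | VC [31, 11, 26]
  [13] addr=0x1e blk=7 s=3: L1-HIT | VC [31, 11, 26]
  [14] addr=0x3b blk=14 s=2: MISS | VC [31, 11, 26, 10]

SEQ = [MISS, L1-HIT, MISS, MISS, L1-HIT, VC-HIT, MISS, VC-HIT, VC-HIT, VC-HIT, MISS, L1-HIT, L1-HIT, L1-HIT, MISS]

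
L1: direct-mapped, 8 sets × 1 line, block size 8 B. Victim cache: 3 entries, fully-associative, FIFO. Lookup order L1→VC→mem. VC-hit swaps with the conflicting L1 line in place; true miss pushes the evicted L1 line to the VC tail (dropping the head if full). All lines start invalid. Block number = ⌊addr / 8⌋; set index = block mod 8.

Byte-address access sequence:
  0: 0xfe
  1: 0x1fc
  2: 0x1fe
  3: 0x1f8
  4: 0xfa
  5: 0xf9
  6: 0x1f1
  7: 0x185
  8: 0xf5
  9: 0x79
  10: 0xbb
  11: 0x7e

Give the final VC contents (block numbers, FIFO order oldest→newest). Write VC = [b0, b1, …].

VC = [62, 31, 23]

#0 0xfe→b31/s7 MISS; vc=[]
#1 0x1fc→b63/s7 MISS; vc=[31]
#2 0x1fe→b63/s7 L1-HIT; vc=[31]
#3 0x1f8→b63/s7 L1-HIT; vc=[31]
#4 0xfa→b31/s7 VC-HIT; vc=[63]
#5 0xf9→b31/s7 L1-HIT; vc=[63]
#6 0x1f1→b62/s6 MISS; vc=[63]
#7 0x185→b48/s0 MISS; vc=[63]
#8 0xf5→b30/s6 MISS; vc=[63,62]
#9 0x79→b15/s7 MISS; vc=[63,62,31]
#10 0xbb→b23/s7 MISS; vc=[62,31,15]
#11 0x7e→b15/s7 VC-HIT; vc=[62,31,23]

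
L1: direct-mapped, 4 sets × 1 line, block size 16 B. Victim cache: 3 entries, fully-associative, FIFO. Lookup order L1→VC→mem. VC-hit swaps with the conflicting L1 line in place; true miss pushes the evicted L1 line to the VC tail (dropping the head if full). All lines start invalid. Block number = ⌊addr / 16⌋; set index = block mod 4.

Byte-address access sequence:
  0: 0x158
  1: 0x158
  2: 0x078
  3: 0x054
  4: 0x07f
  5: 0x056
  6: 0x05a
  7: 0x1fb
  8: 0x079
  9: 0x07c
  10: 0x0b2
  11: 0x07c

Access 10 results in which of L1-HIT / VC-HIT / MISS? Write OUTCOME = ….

OUTCOME = MISS

0: 0x158 (blk 21, set 1) → MISS  vc=[]
1: 0x158 (blk 21, set 1) → L1-HIT  vc=[]
2: 0x78 (blk 7, set 3) → MISS  vc=[]
3: 0x54 (blk 5, set 1) → MISS  vc=[21]
4: 0x7f (blk 7, set 3) → L1-HIT  vc=[21]
5: 0x56 (blk 5, set 1) → L1-HIT  vc=[21]
6: 0x5a (blk 5, set 1) → L1-HIT  vc=[21]
7: 0x1fb (blk 31, set 3) → MISS  vc=[21, 7]
8: 0x79 (blk 7, set 3) → VC-HIT  vc=[21, 31]
9: 0x7c (blk 7, set 3) → L1-HIT  vc=[21, 31]
10: 0xb2 (blk 11, set 3) → MISS  vc=[21, 31, 7]
11: 0x7c (blk 7, set 3) → VC-HIT  vc=[21, 31, 11]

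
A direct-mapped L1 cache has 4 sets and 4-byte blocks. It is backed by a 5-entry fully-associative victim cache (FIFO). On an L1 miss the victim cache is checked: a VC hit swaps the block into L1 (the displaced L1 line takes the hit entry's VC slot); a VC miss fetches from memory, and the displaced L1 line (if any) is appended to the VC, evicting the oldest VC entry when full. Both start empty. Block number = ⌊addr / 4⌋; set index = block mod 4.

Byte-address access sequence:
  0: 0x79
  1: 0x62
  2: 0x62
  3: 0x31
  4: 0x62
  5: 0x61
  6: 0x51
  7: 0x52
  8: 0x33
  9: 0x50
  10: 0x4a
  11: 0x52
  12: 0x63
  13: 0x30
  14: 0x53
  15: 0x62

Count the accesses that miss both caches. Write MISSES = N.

MISSES = 5

0: 0x79 (blk 30, set 2) → MISS  vc=[]
1: 0x62 (blk 24, set 0) → MISS  vc=[]
2: 0x62 (blk 24, set 0) → L1-HIT  vc=[]
3: 0x31 (blk 12, set 0) → MISS  vc=[24]
4: 0x62 (blk 24, set 0) → VC-HIT  vc=[12]
5: 0x61 (blk 24, set 0) → L1-HIT  vc=[12]
6: 0x51 (blk 20, set 0) → MISS  vc=[12, 24]
7: 0x52 (blk 20, set 0) → L1-HIT  vc=[12, 24]
8: 0x33 (blk 12, set 0) → VC-HIT  vc=[20, 24]
9: 0x50 (blk 20, set 0) → VC-HIT  vc=[12, 24]
10: 0x4a (blk 18, set 2) → MISS  vc=[12, 24, 30]
11: 0x52 (blk 20, set 0) → L1-HIT  vc=[12, 24, 30]
12: 0x63 (blk 24, set 0) → VC-HIT  vc=[12, 20, 30]
13: 0x30 (blk 12, set 0) → VC-HIT  vc=[24, 20, 30]
14: 0x53 (blk 20, set 0) → VC-HIT  vc=[24, 12, 30]
15: 0x62 (blk 24, set 0) → VC-HIT  vc=[20, 12, 30]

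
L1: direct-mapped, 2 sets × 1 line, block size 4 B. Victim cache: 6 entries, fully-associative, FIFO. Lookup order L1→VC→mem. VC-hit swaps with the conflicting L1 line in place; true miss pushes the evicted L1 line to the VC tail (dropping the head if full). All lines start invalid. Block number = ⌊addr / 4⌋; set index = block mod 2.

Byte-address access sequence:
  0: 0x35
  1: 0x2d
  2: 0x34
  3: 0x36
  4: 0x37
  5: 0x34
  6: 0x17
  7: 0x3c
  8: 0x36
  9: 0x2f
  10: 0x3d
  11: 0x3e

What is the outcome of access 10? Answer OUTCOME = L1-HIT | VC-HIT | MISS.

0: 0x35 (blk 13, set 1) → MISS  vc=[]
1: 0x2d (blk 11, set 1) → MISS  vc=[13]
2: 0x34 (blk 13, set 1) → VC-HIT  vc=[11]
3: 0x36 (blk 13, set 1) → L1-HIT  vc=[11]
4: 0x37 (blk 13, set 1) → L1-HIT  vc=[11]
5: 0x34 (blk 13, set 1) → L1-HIT  vc=[11]
6: 0x17 (blk 5, set 1) → MISS  vc=[11, 13]
7: 0x3c (blk 15, set 1) → MISS  vc=[11, 13, 5]
8: 0x36 (blk 13, set 1) → VC-HIT  vc=[11, 15, 5]
9: 0x2f (blk 11, set 1) → VC-HIT  vc=[13, 15, 5]
10: 0x3d (blk 15, set 1) → VC-HIT  vc=[13, 11, 5]
11: 0x3e (blk 15, set 1) → L1-HIT  vc=[13, 11, 5]

OUTCOME = VC-HIT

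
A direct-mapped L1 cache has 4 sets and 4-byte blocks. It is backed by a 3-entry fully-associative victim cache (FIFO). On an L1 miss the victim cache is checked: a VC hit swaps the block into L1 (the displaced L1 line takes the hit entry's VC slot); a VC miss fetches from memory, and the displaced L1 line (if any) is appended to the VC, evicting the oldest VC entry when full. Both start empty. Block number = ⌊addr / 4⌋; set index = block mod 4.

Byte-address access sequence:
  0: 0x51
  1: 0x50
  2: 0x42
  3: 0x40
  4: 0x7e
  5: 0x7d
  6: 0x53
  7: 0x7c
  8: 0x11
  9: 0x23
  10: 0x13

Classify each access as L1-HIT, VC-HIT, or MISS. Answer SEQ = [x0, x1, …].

#0 0x51→b20/s0 MISS; vc=[]
#1 0x50→b20/s0 L1-HIT; vc=[]
#2 0x42→b16/s0 MISS; vc=[20]
#3 0x40→b16/s0 L1-HIT; vc=[20]
#4 0x7e→b31/s3 MISS; vc=[20]
#5 0x7d→b31/s3 L1-HIT; vc=[20]
#6 0x53→b20/s0 VC-HIT; vc=[16]
#7 0x7c→b31/s3 L1-HIT; vc=[16]
#8 0x11→b4/s0 MISS; vc=[16,20]
#9 0x23→b8/s0 MISS; vc=[16,20,4]
#10 0x13→b4/s0 VC-HIT; vc=[16,20,8]

SEQ = [MISS, L1-HIT, MISS, L1-HIT, MISS, L1-HIT, VC-HIT, L1-HIT, MISS, MISS, VC-HIT]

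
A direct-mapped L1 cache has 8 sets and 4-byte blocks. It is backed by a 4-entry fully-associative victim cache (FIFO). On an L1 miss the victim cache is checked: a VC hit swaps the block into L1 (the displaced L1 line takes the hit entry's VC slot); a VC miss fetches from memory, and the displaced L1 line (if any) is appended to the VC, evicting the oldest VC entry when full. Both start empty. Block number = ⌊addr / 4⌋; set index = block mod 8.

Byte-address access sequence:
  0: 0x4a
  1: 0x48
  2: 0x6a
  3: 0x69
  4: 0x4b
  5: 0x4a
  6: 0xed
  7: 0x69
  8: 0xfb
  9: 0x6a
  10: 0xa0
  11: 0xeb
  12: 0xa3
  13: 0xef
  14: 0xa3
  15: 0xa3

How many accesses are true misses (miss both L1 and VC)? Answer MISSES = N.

MISSES = 6

  [0] addr=0x4a blk=18 s=2: MISS | VC []
  [1] addr=0x48 blk=18 s=2: L1-HIT | VC []
  [2] addr=0x6a blk=26 s=2: MISS | VC [18]
  [3] addr=0x69 blk=26 s=2: L1-HIT | VC [18]
  [4] addr=0x4b blk=18 s=2: VC-HIT | VC [26]
  [5] addr=0x4a blk=18 s=2: L1-HIT | VC [26]
  [6] addr=0xed blk=59 s=3: MISS | VC [26]
  [7] addr=0x69 blk=26 s=2: VC-HIT | VC [18]
  [8] addr=0xfb blk=62 s=6: MISS | VC [18]
  [9] addr=0x6a blk=26 s=2: L1-HIT | VC [18]
  [10] addr=0xa0 blk=40 s=0: MISS | VC [18]
  [11] addr=0xeb blk=58 s=2: MISS | VC [18, 26]
  [12] addr=0xa3 blk=40 s=0: L1-HIT | VC [18, 26]
  [13] addr=0xef blk=59 s=3: L1-HIT | VC [18, 26]
  [14] addr=0xa3 blk=40 s=0: L1-HIT | VC [18, 26]
  [15] addr=0xa3 blk=40 s=0: L1-HIT | VC [18, 26]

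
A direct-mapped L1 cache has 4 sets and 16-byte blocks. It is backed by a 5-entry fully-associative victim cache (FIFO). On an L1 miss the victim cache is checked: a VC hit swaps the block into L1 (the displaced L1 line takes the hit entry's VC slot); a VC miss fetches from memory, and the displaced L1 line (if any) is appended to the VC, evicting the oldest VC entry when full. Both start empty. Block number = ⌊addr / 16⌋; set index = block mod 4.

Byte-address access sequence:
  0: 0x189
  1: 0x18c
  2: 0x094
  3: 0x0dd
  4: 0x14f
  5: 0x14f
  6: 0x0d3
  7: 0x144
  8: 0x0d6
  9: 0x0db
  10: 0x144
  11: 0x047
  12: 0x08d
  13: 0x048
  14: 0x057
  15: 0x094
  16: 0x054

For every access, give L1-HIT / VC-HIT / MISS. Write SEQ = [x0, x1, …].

0: 0x189 (blk 24, set 0) → MISS  vc=[]
1: 0x18c (blk 24, set 0) → L1-HIT  vc=[]
2: 0x94 (blk 9, set 1) → MISS  vc=[]
3: 0xdd (blk 13, set 1) → MISS  vc=[9]
4: 0x14f (blk 20, set 0) → MISS  vc=[9, 24]
5: 0x14f (blk 20, set 0) → L1-HIT  vc=[9, 24]
6: 0xd3 (blk 13, set 1) → L1-HIT  vc=[9, 24]
7: 0x144 (blk 20, set 0) → L1-HIT  vc=[9, 24]
8: 0xd6 (blk 13, set 1) → L1-HIT  vc=[9, 24]
9: 0xdb (blk 13, set 1) → L1-HIT  vc=[9, 24]
10: 0x144 (blk 20, set 0) → L1-HIT  vc=[9, 24]
11: 0x47 (blk 4, set 0) → MISS  vc=[9, 24, 20]
12: 0x8d (blk 8, set 0) → MISS  vc=[9, 24, 20, 4]
13: 0x48 (blk 4, set 0) → VC-HIT  vc=[9, 24, 20, 8]
14: 0x57 (blk 5, set 1) → MISS  vc=[9, 24, 20, 8, 13]
15: 0x94 (blk 9, set 1) → VC-HIT  vc=[5, 24, 20, 8, 13]
16: 0x54 (blk 5, set 1) → VC-HIT  vc=[9, 24, 20, 8, 13]

SEQ = [MISS, L1-HIT, MISS, MISS, MISS, L1-HIT, L1-HIT, L1-HIT, L1-HIT, L1-HIT, L1-HIT, MISS, MISS, VC-HIT, MISS, VC-HIT, VC-HIT]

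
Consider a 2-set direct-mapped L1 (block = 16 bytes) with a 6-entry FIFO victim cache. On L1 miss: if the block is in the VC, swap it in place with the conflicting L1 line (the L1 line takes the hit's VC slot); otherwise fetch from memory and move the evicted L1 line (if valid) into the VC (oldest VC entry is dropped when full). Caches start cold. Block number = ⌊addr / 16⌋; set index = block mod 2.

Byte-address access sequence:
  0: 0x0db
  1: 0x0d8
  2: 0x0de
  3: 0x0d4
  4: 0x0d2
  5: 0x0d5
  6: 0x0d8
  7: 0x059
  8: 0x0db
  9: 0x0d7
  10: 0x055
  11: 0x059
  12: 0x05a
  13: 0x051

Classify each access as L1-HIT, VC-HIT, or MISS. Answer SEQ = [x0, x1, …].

  [0] addr=0xdb blk=13 s=1: MISS | VC []
  [1] addr=0xd8 blk=13 s=1: L1-HIT | VC []
  [2] addr=0xde blk=13 s=1: L1-HIT | VC []
  [3] addr=0xd4 blk=13 s=1: L1-HIT | VC []
  [4] addr=0xd2 blk=13 s=1: L1-HIT | VC []
  [5] addr=0xd5 blk=13 s=1: L1-HIT | VC []
  [6] addr=0xd8 blk=13 s=1: L1-HIT | VC []
  [7] addr=0x59 blk=5 s=1: MISS | VC [13]
  [8] addr=0xdb blk=13 s=1: VC-HIT | VC [5]
  [9] addr=0xd7 blk=13 s=1: L1-HIT | VC [5]
  [10] addr=0x55 blk=5 s=1: VC-HIT | VC [13]
  [11] addr=0x59 blk=5 s=1: L1-HIT | VC [13]
  [12] addr=0x5a blk=5 s=1: L1-HIT | VC [13]
  [13] addr=0x51 blk=5 s=1: L1-HIT | VC [13]

SEQ = [MISS, L1-HIT, L1-HIT, L1-HIT, L1-HIT, L1-HIT, L1-HIT, MISS, VC-HIT, L1-HIT, VC-HIT, L1-HIT, L1-HIT, L1-HIT]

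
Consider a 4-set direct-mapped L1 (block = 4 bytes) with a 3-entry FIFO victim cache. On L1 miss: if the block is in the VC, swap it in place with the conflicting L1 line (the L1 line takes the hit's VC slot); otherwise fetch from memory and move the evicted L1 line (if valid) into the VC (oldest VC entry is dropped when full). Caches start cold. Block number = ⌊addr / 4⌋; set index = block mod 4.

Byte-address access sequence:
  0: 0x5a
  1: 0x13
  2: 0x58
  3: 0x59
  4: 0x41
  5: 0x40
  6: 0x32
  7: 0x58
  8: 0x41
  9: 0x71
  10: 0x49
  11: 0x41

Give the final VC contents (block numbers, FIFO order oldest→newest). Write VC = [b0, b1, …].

#0 0x5a→b22/s2 MISS; vc=[]
#1 0x13→b4/s0 MISS; vc=[]
#2 0x58→b22/s2 L1-HIT; vc=[]
#3 0x59→b22/s2 L1-HIT; vc=[]
#4 0x41→b16/s0 MISS; vc=[4]
#5 0x40→b16/s0 L1-HIT; vc=[4]
#6 0x32→b12/s0 MISS; vc=[4,16]
#7 0x58→b22/s2 L1-HIT; vc=[4,16]
#8 0x41→b16/s0 VC-HIT; vc=[4,12]
#9 0x71→b28/s0 MISS; vc=[4,12,16]
#10 0x49→b18/s2 MISS; vc=[12,16,22]
#11 0x41→b16/s0 VC-HIT; vc=[12,28,22]

VC = [12, 28, 22]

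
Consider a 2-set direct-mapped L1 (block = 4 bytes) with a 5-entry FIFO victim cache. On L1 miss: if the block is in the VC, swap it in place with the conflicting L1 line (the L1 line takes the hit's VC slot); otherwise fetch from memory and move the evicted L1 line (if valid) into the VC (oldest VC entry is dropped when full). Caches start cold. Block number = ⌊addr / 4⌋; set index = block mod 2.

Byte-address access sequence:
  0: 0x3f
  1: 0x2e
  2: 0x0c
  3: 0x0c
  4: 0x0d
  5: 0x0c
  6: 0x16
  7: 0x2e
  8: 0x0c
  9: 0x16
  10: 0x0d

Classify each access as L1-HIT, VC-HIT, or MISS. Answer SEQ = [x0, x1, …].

SEQ = [MISS, MISS, MISS, L1-HIT, L1-HIT, L1-HIT, MISS, VC-HIT, VC-HIT, VC-HIT, VC-HIT]

#0 0x3f→b15/s1 MISS; vc=[]
#1 0x2e→b11/s1 MISS; vc=[15]
#2 0xc→b3/s1 MISS; vc=[15,11]
#3 0xc→b3/s1 L1-HIT; vc=[15,11]
#4 0xd→b3/s1 L1-HIT; vc=[15,11]
#5 0xc→b3/s1 L1-HIT; vc=[15,11]
#6 0x16→b5/s1 MISS; vc=[15,11,3]
#7 0x2e→b11/s1 VC-HIT; vc=[15,5,3]
#8 0xc→b3/s1 VC-HIT; vc=[15,5,11]
#9 0x16→b5/s1 VC-HIT; vc=[15,3,11]
#10 0xd→b3/s1 VC-HIT; vc=[15,5,11]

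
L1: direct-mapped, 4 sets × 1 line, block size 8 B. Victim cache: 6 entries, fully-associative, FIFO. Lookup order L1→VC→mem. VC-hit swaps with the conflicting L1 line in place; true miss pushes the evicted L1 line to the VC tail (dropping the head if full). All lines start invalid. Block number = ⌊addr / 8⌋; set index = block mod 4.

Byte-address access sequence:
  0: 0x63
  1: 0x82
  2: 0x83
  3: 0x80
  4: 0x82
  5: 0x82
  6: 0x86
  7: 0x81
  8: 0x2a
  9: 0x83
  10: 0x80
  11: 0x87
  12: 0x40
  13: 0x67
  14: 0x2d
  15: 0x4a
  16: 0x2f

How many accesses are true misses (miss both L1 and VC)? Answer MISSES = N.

MISSES = 5

  [0] addr=0x63 blk=12 s=0: MISS | VC []
  [1] addr=0x82 blk=16 s=0: MISS | VC [12]
  [2] addr=0x83 blk=16 s=0: L1-HIT | VC [12]
  [3] addr=0x80 blk=16 s=0: L1-HIT | VC [12]
  [4] addr=0x82 blk=16 s=0: L1-HIT | VC [12]
  [5] addr=0x82 blk=16 s=0: L1-HIT | VC [12]
  [6] addr=0x86 blk=16 s=0: L1-HIT | VC [12]
  [7] addr=0x81 blk=16 s=0: L1-HIT | VC [12]
  [8] addr=0x2a blk=5 s=1: MISS | VC [12]
  [9] addr=0x83 blk=16 s=0: L1-HIT | VC [12]
  [10] addr=0x80 blk=16 s=0: L1-HIT | VC [12]
  [11] addr=0x87 blk=16 s=0: L1-HIT | VC [12]
  [12] addr=0x40 blk=8 s=0: MISS | VC [12, 16]
  [13] addr=0x67 blk=12 s=0: VC-HIT | VC [8, 16]
  [14] addr=0x2d blk=5 s=1: L1-HIT | VC [8, 16]
  [15] addr=0x4a blk=9 s=1: MISS | VC [8, 16, 5]
  [16] addr=0x2f blk=5 s=1: VC-HIT | VC [8, 16, 9]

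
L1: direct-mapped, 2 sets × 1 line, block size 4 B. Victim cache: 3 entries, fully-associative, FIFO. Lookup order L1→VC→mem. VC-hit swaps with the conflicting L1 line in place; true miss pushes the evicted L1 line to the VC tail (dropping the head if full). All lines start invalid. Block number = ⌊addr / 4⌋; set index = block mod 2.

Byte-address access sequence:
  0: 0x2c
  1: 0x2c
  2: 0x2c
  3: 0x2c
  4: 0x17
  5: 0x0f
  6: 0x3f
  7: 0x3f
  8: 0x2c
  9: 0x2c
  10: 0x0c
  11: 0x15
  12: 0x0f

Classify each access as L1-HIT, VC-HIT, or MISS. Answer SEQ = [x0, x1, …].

SEQ = [MISS, L1-HIT, L1-HIT, L1-HIT, MISS, MISS, MISS, L1-HIT, VC-HIT, L1-HIT, VC-HIT, VC-HIT, VC-HIT]

#0 0x2c→b11/s1 MISS; vc=[]
#1 0x2c→b11/s1 L1-HIT; vc=[]
#2 0x2c→b11/s1 L1-HIT; vc=[]
#3 0x2c→b11/s1 L1-HIT; vc=[]
#4 0x17→b5/s1 MISS; vc=[11]
#5 0xf→b3/s1 MISS; vc=[11,5]
#6 0x3f→b15/s1 MISS; vc=[11,5,3]
#7 0x3f→b15/s1 L1-HIT; vc=[11,5,3]
#8 0x2c→b11/s1 VC-HIT; vc=[15,5,3]
#9 0x2c→b11/s1 L1-HIT; vc=[15,5,3]
#10 0xc→b3/s1 VC-HIT; vc=[15,5,11]
#11 0x15→b5/s1 VC-HIT; vc=[15,3,11]
#12 0xf→b3/s1 VC-HIT; vc=[15,5,11]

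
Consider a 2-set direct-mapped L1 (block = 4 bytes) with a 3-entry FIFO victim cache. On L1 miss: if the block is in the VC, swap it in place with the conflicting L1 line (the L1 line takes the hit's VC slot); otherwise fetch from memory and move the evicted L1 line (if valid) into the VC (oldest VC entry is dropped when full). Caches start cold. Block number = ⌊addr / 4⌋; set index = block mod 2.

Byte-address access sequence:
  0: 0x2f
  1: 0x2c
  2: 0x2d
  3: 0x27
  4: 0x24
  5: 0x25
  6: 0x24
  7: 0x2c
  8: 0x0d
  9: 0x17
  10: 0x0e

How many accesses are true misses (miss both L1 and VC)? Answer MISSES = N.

MISSES = 4

#0 0x2f→b11/s1 MISS; vc=[]
#1 0x2c→b11/s1 L1-HIT; vc=[]
#2 0x2d→b11/s1 L1-HIT; vc=[]
#3 0x27→b9/s1 MISS; vc=[11]
#4 0x24→b9/s1 L1-HIT; vc=[11]
#5 0x25→b9/s1 L1-HIT; vc=[11]
#6 0x24→b9/s1 L1-HIT; vc=[11]
#7 0x2c→b11/s1 VC-HIT; vc=[9]
#8 0xd→b3/s1 MISS; vc=[9,11]
#9 0x17→b5/s1 MISS; vc=[9,11,3]
#10 0xe→b3/s1 VC-HIT; vc=[9,11,5]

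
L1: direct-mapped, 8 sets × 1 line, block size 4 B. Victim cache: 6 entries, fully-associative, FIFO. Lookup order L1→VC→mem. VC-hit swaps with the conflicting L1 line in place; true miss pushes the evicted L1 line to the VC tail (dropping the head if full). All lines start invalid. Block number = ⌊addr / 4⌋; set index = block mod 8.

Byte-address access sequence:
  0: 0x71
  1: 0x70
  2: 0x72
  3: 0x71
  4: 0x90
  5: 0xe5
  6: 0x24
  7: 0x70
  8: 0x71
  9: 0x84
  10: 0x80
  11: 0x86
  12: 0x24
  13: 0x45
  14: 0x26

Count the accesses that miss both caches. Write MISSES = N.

MISSES = 7

#0 0x71→b28/s4 MISS; vc=[]
#1 0x70→b28/s4 L1-HIT; vc=[]
#2 0x72→b28/s4 L1-HIT; vc=[]
#3 0x71→b28/s4 L1-HIT; vc=[]
#4 0x90→b36/s4 MISS; vc=[28]
#5 0xe5→b57/s1 MISS; vc=[28]
#6 0x24→b9/s1 MISS; vc=[28,57]
#7 0x70→b28/s4 VC-HIT; vc=[36,57]
#8 0x71→b28/s4 L1-HIT; vc=[36,57]
#9 0x84→b33/s1 MISS; vc=[36,57,9]
#10 0x80→b32/s0 MISS; vc=[36,57,9]
#11 0x86→b33/s1 L1-HIT; vc=[36,57,9]
#12 0x24→b9/s1 VC-HIT; vc=[36,57,33]
#13 0x45→b17/s1 MISS; vc=[36,57,33,9]
#14 0x26→b9/s1 VC-HIT; vc=[36,57,33,17]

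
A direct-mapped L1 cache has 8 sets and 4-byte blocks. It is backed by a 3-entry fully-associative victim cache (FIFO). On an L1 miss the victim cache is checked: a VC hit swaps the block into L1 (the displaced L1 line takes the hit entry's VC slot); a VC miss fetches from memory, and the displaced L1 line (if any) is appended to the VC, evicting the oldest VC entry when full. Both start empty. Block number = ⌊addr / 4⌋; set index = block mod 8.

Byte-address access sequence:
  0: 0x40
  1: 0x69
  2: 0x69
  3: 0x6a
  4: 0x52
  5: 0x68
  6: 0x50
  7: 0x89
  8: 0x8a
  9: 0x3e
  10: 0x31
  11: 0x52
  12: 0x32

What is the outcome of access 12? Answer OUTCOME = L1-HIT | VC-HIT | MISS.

0: 0x40 (blk 16, set 0) → MISS  vc=[]
1: 0x69 (blk 26, set 2) → MISS  vc=[]
2: 0x69 (blk 26, set 2) → L1-HIT  vc=[]
3: 0x6a (blk 26, set 2) → L1-HIT  vc=[]
4: 0x52 (blk 20, set 4) → MISS  vc=[]
5: 0x68 (blk 26, set 2) → L1-HIT  vc=[]
6: 0x50 (blk 20, set 4) → L1-HIT  vc=[]
7: 0x89 (blk 34, set 2) → MISS  vc=[26]
8: 0x8a (blk 34, set 2) → L1-HIT  vc=[26]
9: 0x3e (blk 15, set 7) → MISS  vc=[26]
10: 0x31 (blk 12, set 4) → MISS  vc=[26, 20]
11: 0x52 (blk 20, set 4) → VC-HIT  vc=[26, 12]
12: 0x32 (blk 12, set 4) → VC-HIT  vc=[26, 20]

OUTCOME = VC-HIT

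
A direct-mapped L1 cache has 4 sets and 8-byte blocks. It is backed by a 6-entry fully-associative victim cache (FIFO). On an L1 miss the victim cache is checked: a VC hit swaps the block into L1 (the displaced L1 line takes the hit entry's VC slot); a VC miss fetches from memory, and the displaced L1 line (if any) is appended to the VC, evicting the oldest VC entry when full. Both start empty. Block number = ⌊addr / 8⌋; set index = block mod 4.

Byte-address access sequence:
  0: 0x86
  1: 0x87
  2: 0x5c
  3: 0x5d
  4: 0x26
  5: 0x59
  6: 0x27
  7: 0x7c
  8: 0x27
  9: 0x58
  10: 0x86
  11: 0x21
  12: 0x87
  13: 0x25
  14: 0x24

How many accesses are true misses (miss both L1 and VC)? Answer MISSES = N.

  [0] addr=0x86 blk=16 s=0: MISS | VC []
  [1] addr=0x87 blk=16 s=0: L1-HIT | VC []
  [2] addr=0x5c blk=11 s=3: MISS | VC []
  [3] addr=0x5d blk=11 s=3: L1-HIT | VC []
  [4] addr=0x26 blk=4 s=0: MISS | VC [16]
  [5] addr=0x59 blk=11 s=3: L1-HIT | VC [16]
  [6] addr=0x27 blk=4 s=0: L1-HIT | VC [16]
  [7] addr=0x7c blk=15 s=3: MISS | VC [16, 11]
  [8] addr=0x27 blk=4 s=0: L1-HIT | VC [16, 11]
  [9] addr=0x58 blk=11 s=3: VC-HIT | VC [16, 15]
  [10] addr=0x86 blk=16 s=0: VC-HIT | VC [4, 15]
  [11] addr=0x21 blk=4 s=0: VC-HIT | VC [16, 15]
  [12] addr=0x87 blk=16 s=0: VC-HIT | VC [4, 15]
  [13] addr=0x25 blk=4 s=0: VC-HIT | VC [16, 15]
  [14] addr=0x24 blk=4 s=0: L1-HIT | VC [16, 15]

MISSES = 4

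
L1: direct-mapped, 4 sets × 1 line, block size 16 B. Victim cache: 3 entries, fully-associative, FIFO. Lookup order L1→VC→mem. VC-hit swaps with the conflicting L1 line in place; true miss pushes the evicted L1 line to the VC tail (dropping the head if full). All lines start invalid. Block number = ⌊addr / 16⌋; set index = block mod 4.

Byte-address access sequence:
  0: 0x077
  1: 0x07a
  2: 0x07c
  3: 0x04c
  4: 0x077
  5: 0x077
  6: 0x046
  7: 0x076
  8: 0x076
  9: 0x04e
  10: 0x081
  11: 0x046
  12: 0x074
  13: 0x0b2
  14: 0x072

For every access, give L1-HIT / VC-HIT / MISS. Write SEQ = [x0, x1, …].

0: 0x77 (blk 7, set 3) → MISS  vc=[]
1: 0x7a (blk 7, set 3) → L1-HIT  vc=[]
2: 0x7c (blk 7, set 3) → L1-HIT  vc=[]
3: 0x4c (blk 4, set 0) → MISS  vc=[]
4: 0x77 (blk 7, set 3) → L1-HIT  vc=[]
5: 0x77 (blk 7, set 3) → L1-HIT  vc=[]
6: 0x46 (blk 4, set 0) → L1-HIT  vc=[]
7: 0x76 (blk 7, set 3) → L1-HIT  vc=[]
8: 0x76 (blk 7, set 3) → L1-HIT  vc=[]
9: 0x4e (blk 4, set 0) → L1-HIT  vc=[]
10: 0x81 (blk 8, set 0) → MISS  vc=[4]
11: 0x46 (blk 4, set 0) → VC-HIT  vc=[8]
12: 0x74 (blk 7, set 3) → L1-HIT  vc=[8]
13: 0xb2 (blk 11, set 3) → MISS  vc=[8, 7]
14: 0x72 (blk 7, set 3) → VC-HIT  vc=[8, 11]

SEQ = [MISS, L1-HIT, L1-HIT, MISS, L1-HIT, L1-HIT, L1-HIT, L1-HIT, L1-HIT, L1-HIT, MISS, VC-HIT, L1-HIT, MISS, VC-HIT]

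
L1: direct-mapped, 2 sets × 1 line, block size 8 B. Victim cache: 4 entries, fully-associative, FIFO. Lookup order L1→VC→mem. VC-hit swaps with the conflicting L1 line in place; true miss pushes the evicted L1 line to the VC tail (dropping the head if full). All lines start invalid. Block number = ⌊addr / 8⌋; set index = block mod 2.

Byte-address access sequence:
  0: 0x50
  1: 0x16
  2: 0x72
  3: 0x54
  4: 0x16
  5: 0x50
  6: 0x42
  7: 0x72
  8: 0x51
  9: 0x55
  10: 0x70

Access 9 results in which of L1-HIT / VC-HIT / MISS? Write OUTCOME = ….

0: 0x50 (blk 10, set 0) → MISS  vc=[]
1: 0x16 (blk 2, set 0) → MISS  vc=[10]
2: 0x72 (blk 14, set 0) → MISS  vc=[10, 2]
3: 0x54 (blk 10, set 0) → VC-HIT  vc=[14, 2]
4: 0x16 (blk 2, set 0) → VC-HIT  vc=[14, 10]
5: 0x50 (blk 10, set 0) → VC-HIT  vc=[14, 2]
6: 0x42 (blk 8, set 0) → MISS  vc=[14, 2, 10]
7: 0x72 (blk 14, set 0) → VC-HIT  vc=[8, 2, 10]
8: 0x51 (blk 10, set 0) → VC-HIT  vc=[8, 2, 14]
9: 0x55 (blk 10, set 0) → L1-HIT  vc=[8, 2, 14]
10: 0x70 (blk 14, set 0) → VC-HIT  vc=[8, 2, 10]

OUTCOME = L1-HIT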